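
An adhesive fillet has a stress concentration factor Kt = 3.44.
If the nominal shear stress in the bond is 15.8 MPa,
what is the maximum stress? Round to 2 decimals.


Max stress = 15.8 * 3.44 = 54.35 MPa

54.35


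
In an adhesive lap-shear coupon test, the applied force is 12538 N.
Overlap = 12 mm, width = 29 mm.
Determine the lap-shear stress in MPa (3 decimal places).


stress = F / (overlap * width)
= 12538 / (12 * 29)
= 36.029 MPa

36.029


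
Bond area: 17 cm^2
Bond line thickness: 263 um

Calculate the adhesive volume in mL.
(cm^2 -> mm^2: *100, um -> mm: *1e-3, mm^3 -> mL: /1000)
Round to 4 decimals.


V = 17*100 * 263*1e-3 / 1000
= 0.4471 mL

0.4471


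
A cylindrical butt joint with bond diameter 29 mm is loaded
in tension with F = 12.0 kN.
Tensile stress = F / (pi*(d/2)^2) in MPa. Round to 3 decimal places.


Area = pi * (29/2)^2 = 660.5199 mm^2
Stress = 12.0*1000 / 660.5199
= 18.168 MPa

18.168


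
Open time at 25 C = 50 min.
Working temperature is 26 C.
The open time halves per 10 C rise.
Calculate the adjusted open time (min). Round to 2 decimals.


factor = 2^((26 - 25) / 10) = 1.0718
ot = 50 / 1.0718 = 46.65 min

46.65


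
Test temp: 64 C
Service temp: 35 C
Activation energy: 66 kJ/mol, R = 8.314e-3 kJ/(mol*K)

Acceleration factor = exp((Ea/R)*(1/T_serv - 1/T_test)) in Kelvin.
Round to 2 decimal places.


AF = exp((66/0.008314)*(1/308.15 - 1/337.15))
= 9.17

9.17


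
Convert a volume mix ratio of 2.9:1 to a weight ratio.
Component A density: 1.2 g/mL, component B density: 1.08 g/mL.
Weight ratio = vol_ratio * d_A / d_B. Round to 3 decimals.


= 2.9 * 1.2 / 1.08 = 3.222

3.222


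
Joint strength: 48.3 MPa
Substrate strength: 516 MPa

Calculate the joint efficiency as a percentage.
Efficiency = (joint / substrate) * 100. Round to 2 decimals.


Efficiency = (48.3 / 516) * 100 = 9.36%

9.36


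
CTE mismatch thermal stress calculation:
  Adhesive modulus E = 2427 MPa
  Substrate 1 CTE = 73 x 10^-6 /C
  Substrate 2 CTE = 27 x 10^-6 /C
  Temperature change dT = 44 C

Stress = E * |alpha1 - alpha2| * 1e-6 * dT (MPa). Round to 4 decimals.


delta_alpha = |73 - 27| = 46 x 10^-6/C
Stress = 2427 * 46e-6 * 44
= 4.9122 MPa

4.9122


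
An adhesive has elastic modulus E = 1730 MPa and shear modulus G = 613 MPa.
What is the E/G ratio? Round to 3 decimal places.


E/G = 1730 / 613 = 2.822

2.822


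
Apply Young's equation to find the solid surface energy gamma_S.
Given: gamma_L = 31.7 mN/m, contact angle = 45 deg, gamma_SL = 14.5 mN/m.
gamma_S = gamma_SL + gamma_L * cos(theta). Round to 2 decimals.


theta_rad = 45 * pi/180 = 0.785398
gamma_S = 14.5 + 31.7 * cos(0.785398)
= 36.92 mN/m

36.92


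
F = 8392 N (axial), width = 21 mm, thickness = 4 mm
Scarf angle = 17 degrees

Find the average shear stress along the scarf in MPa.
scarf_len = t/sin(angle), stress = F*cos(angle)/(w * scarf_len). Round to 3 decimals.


scarf_len = 4/sin(17 deg) = 13.6812
cos(17 deg) = 0.956305
stress = 8392*0.956305/(21*13.6812) = 27.933 MPa

27.933


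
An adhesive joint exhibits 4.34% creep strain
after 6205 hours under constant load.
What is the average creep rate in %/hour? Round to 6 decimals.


Creep rate = strain / time
= 4.34 / 6205
= 0.000699 %/h

0.000699


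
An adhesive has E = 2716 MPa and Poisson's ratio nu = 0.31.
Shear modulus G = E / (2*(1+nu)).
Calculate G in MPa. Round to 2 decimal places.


G = 2716 / (2*(1+0.31))
= 2716 / 2.62
= 1036.64 MPa

1036.64


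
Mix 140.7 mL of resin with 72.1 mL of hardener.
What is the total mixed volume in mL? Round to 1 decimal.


Total = 140.7 + 72.1 = 212.8 mL

212.8


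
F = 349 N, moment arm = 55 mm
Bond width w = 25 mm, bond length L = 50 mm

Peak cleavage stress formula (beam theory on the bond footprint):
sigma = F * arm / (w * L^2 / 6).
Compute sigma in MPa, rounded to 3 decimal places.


sigma = (349 * 55) / (25 * 2500 / 6)
= 19195 * 6 / 62500
= 115170 / 62500
= 1.843 MPa

1.843


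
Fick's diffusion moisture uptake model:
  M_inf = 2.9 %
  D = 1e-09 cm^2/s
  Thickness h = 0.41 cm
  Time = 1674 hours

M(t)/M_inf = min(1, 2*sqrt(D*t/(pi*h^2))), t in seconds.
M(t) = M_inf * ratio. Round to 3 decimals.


t_sec = 1674 * 3600 = 6026400
ratio = 2*sqrt(1e-09*6026400/(pi*0.41^2))
= min(1, 0.213649)
= 0.213649
M(t) = 2.9 * 0.213649 = 0.620 %

0.620


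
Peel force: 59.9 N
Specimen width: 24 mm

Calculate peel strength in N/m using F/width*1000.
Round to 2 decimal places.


Peel strength = 59.9 / 24 * 1000 = 2495.83 N/m

2495.83


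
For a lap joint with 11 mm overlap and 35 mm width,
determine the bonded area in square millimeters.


Area = 11 * 35 = 385 mm^2

385


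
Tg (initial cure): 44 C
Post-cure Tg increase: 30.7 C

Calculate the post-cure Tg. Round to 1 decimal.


Post-cure Tg = 44 + 30.7 = 74.7 C

74.7


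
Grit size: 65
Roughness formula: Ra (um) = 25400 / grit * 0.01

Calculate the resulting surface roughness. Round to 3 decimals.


Ra = 25400 / 65 * 0.01
= 3.908 um

3.908


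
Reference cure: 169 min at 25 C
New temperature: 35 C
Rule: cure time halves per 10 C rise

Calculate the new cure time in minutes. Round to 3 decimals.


factor = 2^((35-25)/10) = 2.0000
t_new = 169 / 2.0000 = 84.500 min

84.500


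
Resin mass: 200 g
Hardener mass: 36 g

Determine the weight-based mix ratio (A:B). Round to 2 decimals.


Ratio = 200 / 36 = 5.56

5.56


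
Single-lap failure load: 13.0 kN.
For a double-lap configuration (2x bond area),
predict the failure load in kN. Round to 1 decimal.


Failure load = 13.0 * 2 = 26.0 kN

26.0


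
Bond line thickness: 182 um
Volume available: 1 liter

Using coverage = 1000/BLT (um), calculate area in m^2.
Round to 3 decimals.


1 L = 1e6 mm^3, thickness = 182 um = 0.182 mm
Area = 1e6 / 0.182 mm^2 = (1e6 / 0.182) / 1e6 m^2 = 1000 / 182 m^2
= 5.495 m^2

5.495


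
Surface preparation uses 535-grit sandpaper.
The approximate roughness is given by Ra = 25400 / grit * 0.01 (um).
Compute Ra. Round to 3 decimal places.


Ra = 25400 / 535 * 0.01
= 254 / 535
= 0.475 um

0.475


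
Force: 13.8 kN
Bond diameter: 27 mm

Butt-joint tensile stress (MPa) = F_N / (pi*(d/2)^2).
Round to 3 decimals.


F_N = 13.8 * 1000 = 13800.0 N
A = pi*(13.5)^2 = 572.5553 mm^2
stress = 13800.0 / 572.5553 = 24.102 MPa

24.102


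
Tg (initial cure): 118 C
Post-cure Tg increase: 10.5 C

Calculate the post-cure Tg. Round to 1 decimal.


Post-cure Tg = 118 + 10.5 = 128.5 C

128.5


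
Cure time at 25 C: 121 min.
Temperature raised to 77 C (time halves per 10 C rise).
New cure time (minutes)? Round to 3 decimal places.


Acceleration factor = 2^(52/10) = 36.7583
New time = 121 / 36.7583 = 3.292 min

3.292


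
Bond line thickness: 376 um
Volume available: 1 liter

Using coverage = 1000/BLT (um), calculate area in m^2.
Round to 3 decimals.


1 L = 1e6 mm^3, thickness = 376 um = 0.376 mm
Area = 1e6 / 0.376 mm^2 = (1e6 / 0.376) / 1e6 m^2 = 1000 / 376 m^2
= 2.660 m^2

2.660


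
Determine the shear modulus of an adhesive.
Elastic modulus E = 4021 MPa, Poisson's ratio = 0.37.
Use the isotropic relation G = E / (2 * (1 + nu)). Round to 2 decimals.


G = 4021 / (2*(1+0.37)) = 4021 / 2.74
= 1467.52 MPa

1467.52


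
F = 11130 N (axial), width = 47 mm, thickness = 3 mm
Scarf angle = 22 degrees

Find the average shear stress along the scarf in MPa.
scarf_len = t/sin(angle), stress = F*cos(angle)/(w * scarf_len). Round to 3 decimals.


scarf_len = 3/sin(22 deg) = 8.0084
cos(22 deg) = 0.927184
stress = 11130*0.927184/(47*8.0084) = 27.417 MPa

27.417


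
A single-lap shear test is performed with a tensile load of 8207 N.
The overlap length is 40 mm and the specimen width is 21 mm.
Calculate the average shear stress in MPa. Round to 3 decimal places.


Shear stress = F / (overlap * width)
= 8207 / (40 * 21)
= 8207 / 840
= 9.770 MPa

9.770


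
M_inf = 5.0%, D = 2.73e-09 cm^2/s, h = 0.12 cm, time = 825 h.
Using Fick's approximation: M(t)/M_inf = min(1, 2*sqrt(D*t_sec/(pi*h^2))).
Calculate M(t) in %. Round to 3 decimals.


t = 2970000 s
ratio = min(1, 2*sqrt(2.73e-09*2970000/(pi*0.0144)))
= 0.846707
M(t) = 5.0 * 0.846707 = 4.234%

4.234


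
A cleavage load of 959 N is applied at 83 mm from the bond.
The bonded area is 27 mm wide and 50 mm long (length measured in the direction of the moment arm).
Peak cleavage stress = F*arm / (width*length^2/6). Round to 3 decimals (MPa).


Moment = 959 * 83 = 79597 N*mm
Section modulus = 27 * 2500 / 6 = 67500 / 6 mm^3
Stress = 79597 / (67500 / 6) = 477582 / 67500
= 7.075 MPa

7.075


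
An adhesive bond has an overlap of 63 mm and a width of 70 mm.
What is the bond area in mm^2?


Bond area = overlap * width
= 63 * 70
= 4410 mm^2

4410


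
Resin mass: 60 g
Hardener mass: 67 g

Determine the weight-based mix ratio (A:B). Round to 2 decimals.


Ratio = 60 / 67 = 0.90

0.90


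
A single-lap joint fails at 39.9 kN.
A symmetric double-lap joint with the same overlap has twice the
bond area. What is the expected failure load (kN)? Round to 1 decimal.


Double-lap load = 2 * 39.9 = 79.8 kN

79.8


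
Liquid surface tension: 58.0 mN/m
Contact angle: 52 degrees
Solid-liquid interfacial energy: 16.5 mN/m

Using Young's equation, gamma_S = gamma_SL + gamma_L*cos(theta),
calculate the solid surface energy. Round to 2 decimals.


gamma_S = 16.5 + 58.0 * cos(52)
= 52.21 mN/m

52.21


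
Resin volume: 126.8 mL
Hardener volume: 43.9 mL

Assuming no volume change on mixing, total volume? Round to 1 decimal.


V_total = 126.8 + 43.9 = 170.7 mL

170.7


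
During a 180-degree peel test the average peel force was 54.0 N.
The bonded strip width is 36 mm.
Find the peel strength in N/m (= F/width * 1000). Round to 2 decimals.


Peel strength = F/width * 1000
= 54.0 / 36 * 1000
= 1500.00 N/m

1500.00


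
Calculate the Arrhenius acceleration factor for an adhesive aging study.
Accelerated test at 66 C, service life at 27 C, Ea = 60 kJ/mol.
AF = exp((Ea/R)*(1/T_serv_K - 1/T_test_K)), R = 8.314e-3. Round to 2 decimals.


T_test = 339.15 K, T_serv = 300.15 K
Ea/R = 60 / 0.008314 = 7216.74
AF = exp(7216.74 * (1/300.15 - 1/339.15))
= 15.88

15.88


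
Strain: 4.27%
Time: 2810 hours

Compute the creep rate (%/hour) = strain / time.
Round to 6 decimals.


Creep rate = 4.27 / 2810
= 0.001520 %/h

0.001520


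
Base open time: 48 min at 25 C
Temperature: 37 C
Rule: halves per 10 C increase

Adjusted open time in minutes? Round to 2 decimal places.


Acceleration = 2^((37-25)/10) = 2.2974
Open time = 48 / 2.2974 = 20.89 min

20.89


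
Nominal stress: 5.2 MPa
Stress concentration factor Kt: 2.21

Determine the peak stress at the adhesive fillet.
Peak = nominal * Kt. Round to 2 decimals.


Peak stress = 5.2 * 2.21
= 11.49 MPa

11.49


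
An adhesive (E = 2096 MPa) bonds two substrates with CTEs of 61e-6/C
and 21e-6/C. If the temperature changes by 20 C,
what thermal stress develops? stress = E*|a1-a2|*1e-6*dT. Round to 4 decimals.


Stress = 2096 * |61 - 21| * 1e-6 * 20
= 1.6768 MPa

1.6768


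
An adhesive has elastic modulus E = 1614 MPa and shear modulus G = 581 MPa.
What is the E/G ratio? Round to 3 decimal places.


E/G = 1614 / 581 = 2.778

2.778


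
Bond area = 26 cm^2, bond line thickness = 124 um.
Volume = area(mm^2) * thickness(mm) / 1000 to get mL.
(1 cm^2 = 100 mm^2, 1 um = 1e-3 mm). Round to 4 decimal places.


area_mm2 = 26 * 100 = 2600
blt_mm = 124 * 1e-3 = 0.124
vol_mm3 = 2600 * 0.124 = 322.4
vol_mL = 322.4 / 1000 = 0.3224 mL

0.3224


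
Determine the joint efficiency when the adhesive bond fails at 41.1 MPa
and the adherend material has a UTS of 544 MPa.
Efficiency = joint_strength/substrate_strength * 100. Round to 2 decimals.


Joint efficiency = 41.1 / 544 * 100
= 7.56%

7.56


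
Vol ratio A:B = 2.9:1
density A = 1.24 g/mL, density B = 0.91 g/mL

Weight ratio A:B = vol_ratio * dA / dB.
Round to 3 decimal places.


Weight ratio = 2.9 * 1.24 / 0.91
= 3.952

3.952


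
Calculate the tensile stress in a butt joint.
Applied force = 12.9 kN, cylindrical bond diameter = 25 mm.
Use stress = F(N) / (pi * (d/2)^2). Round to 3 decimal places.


A = pi * 12.5^2 = 490.8739 mm^2
sigma = 12900.0 / 490.8739 = 26.280 MPa

26.280


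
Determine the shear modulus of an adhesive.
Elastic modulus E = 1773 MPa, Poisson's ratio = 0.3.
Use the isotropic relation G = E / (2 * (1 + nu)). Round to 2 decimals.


G = 1773 / (2*(1+0.3)) = 1773 / 2.60
= 681.92 MPa

681.92


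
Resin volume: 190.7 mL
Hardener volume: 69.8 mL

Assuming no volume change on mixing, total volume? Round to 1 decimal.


V_total = 190.7 + 69.8 = 260.5 mL

260.5


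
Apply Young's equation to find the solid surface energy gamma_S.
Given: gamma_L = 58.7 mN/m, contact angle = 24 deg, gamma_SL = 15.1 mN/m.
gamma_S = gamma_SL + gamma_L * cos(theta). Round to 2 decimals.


theta_rad = 24 * pi/180 = 0.418879
gamma_S = 15.1 + 58.7 * cos(0.418879)
= 68.73 mN/m

68.73


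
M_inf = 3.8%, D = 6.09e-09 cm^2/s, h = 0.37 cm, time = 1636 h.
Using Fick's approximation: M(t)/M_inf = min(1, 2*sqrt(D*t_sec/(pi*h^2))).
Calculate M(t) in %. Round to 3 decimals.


t = 5889600 s
ratio = min(1, 2*sqrt(6.09e-09*5889600/(pi*0.1369)))
= 0.577570
M(t) = 3.8 * 0.577570 = 2.195%

2.195


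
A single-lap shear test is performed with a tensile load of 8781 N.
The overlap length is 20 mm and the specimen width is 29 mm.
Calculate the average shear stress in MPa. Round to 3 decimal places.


Shear stress = F / (overlap * width)
= 8781 / (20 * 29)
= 8781 / 580
= 15.140 MPa

15.140


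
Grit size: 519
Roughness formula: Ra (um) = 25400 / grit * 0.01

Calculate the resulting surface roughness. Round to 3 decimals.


Ra = 25400 / 519 * 0.01
= 0.489 um

0.489


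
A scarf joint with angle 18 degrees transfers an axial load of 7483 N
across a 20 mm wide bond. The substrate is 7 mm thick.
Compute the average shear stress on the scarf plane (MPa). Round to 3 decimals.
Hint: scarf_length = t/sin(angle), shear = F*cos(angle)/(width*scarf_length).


scarf_length = 7 / sin(18 deg) = 22.6525 mm
cos(18 deg) = 0.951057
shear stress = 7483 * 0.951057 / (20 * 22.6525)
= 15.709 MPa

15.709


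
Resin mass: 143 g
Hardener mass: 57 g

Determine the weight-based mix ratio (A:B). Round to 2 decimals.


Ratio = 143 / 57 = 2.51

2.51


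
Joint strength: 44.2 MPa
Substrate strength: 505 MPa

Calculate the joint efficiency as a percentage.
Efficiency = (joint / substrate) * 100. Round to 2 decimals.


Efficiency = (44.2 / 505) * 100 = 8.75%

8.75


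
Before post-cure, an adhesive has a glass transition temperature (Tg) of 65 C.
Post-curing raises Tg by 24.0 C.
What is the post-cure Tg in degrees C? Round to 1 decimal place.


Tg_post = Tg_base + delta_Tg
= 65 + 24.0
= 89.0 C

89.0


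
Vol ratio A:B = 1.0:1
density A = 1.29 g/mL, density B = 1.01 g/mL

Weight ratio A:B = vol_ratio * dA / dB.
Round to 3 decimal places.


Weight ratio = 1.0 * 1.29 / 1.01
= 1.277

1.277


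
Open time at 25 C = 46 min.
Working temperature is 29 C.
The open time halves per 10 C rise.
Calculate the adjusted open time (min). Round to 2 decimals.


factor = 2^((29 - 25) / 10) = 1.3195
ot = 46 / 1.3195 = 34.86 min

34.86


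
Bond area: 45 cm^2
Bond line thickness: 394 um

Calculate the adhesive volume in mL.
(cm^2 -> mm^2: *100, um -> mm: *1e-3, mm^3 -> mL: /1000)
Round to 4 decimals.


V = 45*100 * 394*1e-3 / 1000
= 1.7730 mL

1.7730


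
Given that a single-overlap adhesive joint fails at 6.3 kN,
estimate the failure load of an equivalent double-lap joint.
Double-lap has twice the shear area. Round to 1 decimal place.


Double-lap factor = 2
Expected load = 6.3 * 2 = 12.6 kN

12.6


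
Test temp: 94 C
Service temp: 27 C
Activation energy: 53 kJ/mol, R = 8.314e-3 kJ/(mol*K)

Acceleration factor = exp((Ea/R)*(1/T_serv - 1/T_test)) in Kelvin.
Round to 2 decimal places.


AF = exp((53/0.008314)*(1/300.15 - 1/367.15))
= 48.22

48.22


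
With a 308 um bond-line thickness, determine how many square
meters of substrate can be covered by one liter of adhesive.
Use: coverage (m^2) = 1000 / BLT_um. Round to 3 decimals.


Coverage = 1000 / 308 = 3.247 m^2

3.247


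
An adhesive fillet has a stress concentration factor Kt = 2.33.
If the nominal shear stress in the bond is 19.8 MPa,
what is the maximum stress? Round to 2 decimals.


Max stress = 19.8 * 2.33 = 46.13 MPa

46.13


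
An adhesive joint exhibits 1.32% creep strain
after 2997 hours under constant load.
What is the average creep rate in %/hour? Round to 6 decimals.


Creep rate = strain / time
= 1.32 / 2997
= 0.000440 %/h

0.000440


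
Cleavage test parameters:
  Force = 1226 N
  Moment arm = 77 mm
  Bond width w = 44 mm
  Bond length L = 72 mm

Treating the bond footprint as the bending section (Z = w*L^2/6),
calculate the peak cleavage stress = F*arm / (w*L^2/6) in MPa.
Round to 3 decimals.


M = 1226 * 77 = 94402 N*mm
Z = 44 * 72^2 / 6 = 228096 / 6 mm^3
sigma = M / Z = 6 * 94402 / 228096 = 566412 / 228096
= 2.483 MPa

2.483


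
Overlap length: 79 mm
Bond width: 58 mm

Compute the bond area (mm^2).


Bond area = 79 * 58 = 4582 mm^2

4582


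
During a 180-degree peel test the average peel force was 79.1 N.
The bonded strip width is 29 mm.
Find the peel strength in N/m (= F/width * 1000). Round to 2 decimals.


Peel strength = F/width * 1000
= 79.1 / 29 * 1000
= 2727.59 N/m

2727.59


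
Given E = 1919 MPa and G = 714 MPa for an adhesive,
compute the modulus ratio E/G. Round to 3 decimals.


E/G ratio = 1919 / 714 = 2.688

2.688


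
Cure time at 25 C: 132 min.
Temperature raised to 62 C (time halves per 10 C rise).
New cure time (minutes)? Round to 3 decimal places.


Acceleration factor = 2^(37/10) = 12.9960
New time = 132 / 12.9960 = 10.157 min

10.157


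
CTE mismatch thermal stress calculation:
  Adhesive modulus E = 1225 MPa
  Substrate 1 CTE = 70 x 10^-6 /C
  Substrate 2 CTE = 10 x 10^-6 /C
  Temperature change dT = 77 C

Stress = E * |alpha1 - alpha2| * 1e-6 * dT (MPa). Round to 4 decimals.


delta_alpha = |70 - 10| = 60 x 10^-6/C
Stress = 1225 * 60e-6 * 77
= 5.6595 MPa

5.6595


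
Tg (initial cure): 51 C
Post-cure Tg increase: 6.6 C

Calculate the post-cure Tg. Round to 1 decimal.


Post-cure Tg = 51 + 6.6 = 57.6 C

57.6


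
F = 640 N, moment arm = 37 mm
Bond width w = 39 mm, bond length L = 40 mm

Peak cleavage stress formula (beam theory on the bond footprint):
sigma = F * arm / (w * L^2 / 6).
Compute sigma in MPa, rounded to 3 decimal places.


sigma = (640 * 37) / (39 * 1600 / 6)
= 23680 * 6 / 62400
= 142080 / 62400
= 2.277 MPa

2.277


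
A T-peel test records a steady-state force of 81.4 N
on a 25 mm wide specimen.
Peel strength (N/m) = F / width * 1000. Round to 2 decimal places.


Peel strength = 81.4 / 25 * 1000
= 3256.00 N/m

3256.00


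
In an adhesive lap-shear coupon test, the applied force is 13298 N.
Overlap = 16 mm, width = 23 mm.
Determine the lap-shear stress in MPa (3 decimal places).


stress = F / (overlap * width)
= 13298 / (16 * 23)
= 36.136 MPa

36.136


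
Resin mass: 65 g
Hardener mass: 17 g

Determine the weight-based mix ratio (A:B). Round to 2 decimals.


Ratio = 65 / 17 = 3.82

3.82


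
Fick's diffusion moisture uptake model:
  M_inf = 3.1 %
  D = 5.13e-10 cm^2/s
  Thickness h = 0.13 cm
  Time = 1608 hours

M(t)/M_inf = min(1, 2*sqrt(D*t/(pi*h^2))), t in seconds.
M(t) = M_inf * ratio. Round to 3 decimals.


t_sec = 1608 * 3600 = 5788800
ratio = 2*sqrt(5.13e-10*5788800/(pi*0.13^2))
= min(1, 0.473004)
= 0.473004
M(t) = 3.1 * 0.473004 = 1.466 %

1.466


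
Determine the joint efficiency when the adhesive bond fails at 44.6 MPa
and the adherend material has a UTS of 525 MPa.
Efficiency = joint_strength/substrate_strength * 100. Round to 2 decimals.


Joint efficiency = 44.6 / 525 * 100
= 8.50%

8.50


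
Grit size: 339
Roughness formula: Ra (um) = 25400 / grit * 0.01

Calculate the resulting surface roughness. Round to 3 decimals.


Ra = 25400 / 339 * 0.01
= 0.749 um

0.749


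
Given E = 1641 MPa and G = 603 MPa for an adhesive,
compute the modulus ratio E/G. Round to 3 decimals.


E/G ratio = 1641 / 603 = 2.721

2.721


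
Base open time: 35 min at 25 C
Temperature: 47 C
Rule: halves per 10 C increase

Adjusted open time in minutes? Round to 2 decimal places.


Acceleration = 2^((47-25)/10) = 4.5948
Open time = 35 / 4.5948 = 7.62 min

7.62


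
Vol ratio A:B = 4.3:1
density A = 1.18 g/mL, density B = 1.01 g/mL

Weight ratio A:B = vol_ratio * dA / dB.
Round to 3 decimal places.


Weight ratio = 4.3 * 1.18 / 1.01
= 5.024

5.024


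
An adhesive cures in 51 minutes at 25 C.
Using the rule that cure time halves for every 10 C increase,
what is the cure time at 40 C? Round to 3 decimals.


Factor = 2^((40 - 25) / 10) = 2.8284
Cure time = 51 / 2.8284
= 18.031 minutes

18.031


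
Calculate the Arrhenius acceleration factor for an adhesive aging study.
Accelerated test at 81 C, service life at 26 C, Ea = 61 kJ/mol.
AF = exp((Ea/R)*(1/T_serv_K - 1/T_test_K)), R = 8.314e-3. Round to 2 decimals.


T_test = 354.15 K, T_serv = 299.15 K
Ea/R = 61 / 0.008314 = 7337.02
AF = exp(7337.02 * (1/299.15 - 1/354.15))
= 45.10

45.10


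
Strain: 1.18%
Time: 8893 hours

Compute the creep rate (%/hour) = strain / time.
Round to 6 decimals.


Creep rate = 1.18 / 8893
= 0.000133 %/h

0.000133


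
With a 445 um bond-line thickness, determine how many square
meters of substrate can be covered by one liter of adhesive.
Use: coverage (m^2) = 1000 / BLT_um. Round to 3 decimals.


Coverage = 1000 / 445 = 2.247 m^2

2.247


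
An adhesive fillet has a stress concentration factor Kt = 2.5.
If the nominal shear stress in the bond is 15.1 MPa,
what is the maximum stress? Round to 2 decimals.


Max stress = 15.1 * 2.5 = 37.75 MPa

37.75


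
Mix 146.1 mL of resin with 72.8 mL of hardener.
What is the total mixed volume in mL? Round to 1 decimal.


Total = 146.1 + 72.8 = 218.9 mL

218.9


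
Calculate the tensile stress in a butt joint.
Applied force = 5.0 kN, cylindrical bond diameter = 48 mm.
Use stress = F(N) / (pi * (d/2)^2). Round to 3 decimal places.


A = pi * 24.0^2 = 1809.5574 mm^2
sigma = 5000.0 / 1809.5574 = 2.763 MPa

2.763


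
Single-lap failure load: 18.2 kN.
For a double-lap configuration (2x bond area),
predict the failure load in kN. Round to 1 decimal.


Failure load = 18.2 * 2 = 36.4 kN

36.4


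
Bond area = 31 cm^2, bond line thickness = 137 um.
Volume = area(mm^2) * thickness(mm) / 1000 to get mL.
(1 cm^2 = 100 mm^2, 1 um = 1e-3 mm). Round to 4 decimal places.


area_mm2 = 31 * 100 = 3100
blt_mm = 137 * 1e-3 = 0.137
vol_mm3 = 3100 * 0.137 = 424.7
vol_mL = 424.7 / 1000 = 0.4247 mL

0.4247


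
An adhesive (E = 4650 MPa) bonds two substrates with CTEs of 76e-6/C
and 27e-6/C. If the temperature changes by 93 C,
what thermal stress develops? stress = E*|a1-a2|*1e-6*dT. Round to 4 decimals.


Stress = 4650 * |76 - 27| * 1e-6 * 93
= 21.1901 MPa

21.1901


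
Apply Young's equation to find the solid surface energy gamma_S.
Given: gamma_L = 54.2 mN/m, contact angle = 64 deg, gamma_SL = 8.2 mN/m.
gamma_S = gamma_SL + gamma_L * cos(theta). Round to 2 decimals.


theta_rad = 64 * pi/180 = 1.117011
gamma_S = 8.2 + 54.2 * cos(1.117011)
= 31.96 mN/m

31.96


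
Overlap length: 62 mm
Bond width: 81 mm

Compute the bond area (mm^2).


Bond area = 62 * 81 = 5022 mm^2

5022


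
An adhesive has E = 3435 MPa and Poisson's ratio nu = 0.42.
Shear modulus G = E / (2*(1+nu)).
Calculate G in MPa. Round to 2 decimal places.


G = 3435 / (2*(1+0.42))
= 3435 / 2.84
= 1209.51 MPa

1209.51


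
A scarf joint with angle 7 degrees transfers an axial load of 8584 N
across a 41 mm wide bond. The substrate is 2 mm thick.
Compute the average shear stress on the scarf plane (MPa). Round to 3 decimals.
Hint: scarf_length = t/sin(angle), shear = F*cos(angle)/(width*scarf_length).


scarf_length = 2 / sin(7 deg) = 16.4110 mm
cos(7 deg) = 0.992546
shear stress = 8584 * 0.992546 / (41 * 16.4110)
= 12.663 MPa

12.663


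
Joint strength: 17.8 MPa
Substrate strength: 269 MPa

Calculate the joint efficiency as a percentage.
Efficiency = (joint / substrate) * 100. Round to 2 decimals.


Efficiency = (17.8 / 269) * 100 = 6.62%

6.62


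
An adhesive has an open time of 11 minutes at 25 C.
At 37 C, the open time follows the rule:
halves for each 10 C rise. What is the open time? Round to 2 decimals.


Factor = 2^((37-25)/10) = 2.2974
Open time = 11 / 2.2974 = 4.79 min

4.79


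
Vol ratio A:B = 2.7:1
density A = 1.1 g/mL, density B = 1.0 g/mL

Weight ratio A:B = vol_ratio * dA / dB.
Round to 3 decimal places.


Weight ratio = 2.7 * 1.1 / 1.0
= 2.970

2.970


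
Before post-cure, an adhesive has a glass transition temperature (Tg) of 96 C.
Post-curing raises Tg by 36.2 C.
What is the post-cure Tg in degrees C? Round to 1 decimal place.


Tg_post = Tg_base + delta_Tg
= 96 + 36.2
= 132.2 C

132.2


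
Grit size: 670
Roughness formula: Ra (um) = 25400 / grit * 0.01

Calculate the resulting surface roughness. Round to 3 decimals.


Ra = 25400 / 670 * 0.01
= 0.379 um

0.379


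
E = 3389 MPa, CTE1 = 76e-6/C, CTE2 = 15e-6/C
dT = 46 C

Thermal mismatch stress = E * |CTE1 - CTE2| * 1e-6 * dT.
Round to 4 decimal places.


= 3389 * 61e-6 * 46
= 9.5095 MPa

9.5095


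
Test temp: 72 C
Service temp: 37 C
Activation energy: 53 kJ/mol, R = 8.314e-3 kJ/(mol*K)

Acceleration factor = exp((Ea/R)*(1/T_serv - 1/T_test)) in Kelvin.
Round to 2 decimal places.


AF = exp((53/0.008314)*(1/310.15 - 1/345.15))
= 8.04

8.04


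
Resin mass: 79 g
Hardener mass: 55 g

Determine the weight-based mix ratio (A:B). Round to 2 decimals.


Ratio = 79 / 55 = 1.44

1.44


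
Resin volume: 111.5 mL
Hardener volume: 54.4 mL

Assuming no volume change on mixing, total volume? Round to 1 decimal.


V_total = 111.5 + 54.4 = 165.9 mL

165.9


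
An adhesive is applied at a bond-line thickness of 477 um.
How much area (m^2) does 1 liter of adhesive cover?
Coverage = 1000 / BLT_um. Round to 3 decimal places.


Coverage = 1000 / 477 = 2.096 m^2

2.096


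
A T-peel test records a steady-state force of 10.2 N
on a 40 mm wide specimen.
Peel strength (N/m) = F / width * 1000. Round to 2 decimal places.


Peel strength = 10.2 / 40 * 1000
= 255.00 N/m

255.00


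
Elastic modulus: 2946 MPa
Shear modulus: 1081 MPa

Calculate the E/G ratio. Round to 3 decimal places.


E / G = 2946 / 1081 = 2.725

2.725


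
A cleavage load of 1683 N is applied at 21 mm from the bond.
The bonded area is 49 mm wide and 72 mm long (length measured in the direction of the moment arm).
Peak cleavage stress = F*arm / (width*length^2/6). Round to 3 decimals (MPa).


Moment = 1683 * 21 = 35343 N*mm
Section modulus = 49 * 5184 / 6 = 254016 / 6 mm^3
Stress = 35343 / (254016 / 6) = 212058 / 254016
= 0.835 MPa

0.835


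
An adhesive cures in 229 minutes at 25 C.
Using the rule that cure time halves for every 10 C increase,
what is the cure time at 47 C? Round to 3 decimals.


Factor = 2^((47 - 25) / 10) = 4.5948
Cure time = 229 / 4.5948
= 49.839 minutes

49.839


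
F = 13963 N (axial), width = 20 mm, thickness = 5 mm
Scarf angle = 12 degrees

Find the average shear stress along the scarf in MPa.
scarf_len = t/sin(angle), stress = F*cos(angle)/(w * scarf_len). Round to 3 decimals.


scarf_len = 5/sin(12 deg) = 24.0487
cos(12 deg) = 0.978148
stress = 13963*0.978148/(20*24.0487) = 28.396 MPa

28.396


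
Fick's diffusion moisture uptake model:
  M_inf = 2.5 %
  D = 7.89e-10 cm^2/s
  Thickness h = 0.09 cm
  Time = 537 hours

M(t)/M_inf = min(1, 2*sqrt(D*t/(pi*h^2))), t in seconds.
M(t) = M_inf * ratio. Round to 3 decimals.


t_sec = 537 * 3600 = 1933200
ratio = 2*sqrt(7.89e-10*1933200/(pi*0.09^2))
= min(1, 0.489654)
= 0.489654
M(t) = 2.5 * 0.489654 = 1.224 %

1.224


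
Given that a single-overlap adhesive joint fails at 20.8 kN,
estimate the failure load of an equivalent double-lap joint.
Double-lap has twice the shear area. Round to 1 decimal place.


Double-lap factor = 2
Expected load = 20.8 * 2 = 41.6 kN

41.6


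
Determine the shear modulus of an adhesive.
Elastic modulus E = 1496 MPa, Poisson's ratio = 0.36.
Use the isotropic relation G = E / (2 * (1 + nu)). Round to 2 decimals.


G = 1496 / (2*(1+0.36)) = 1496 / 2.72
= 550.00 MPa

550.00


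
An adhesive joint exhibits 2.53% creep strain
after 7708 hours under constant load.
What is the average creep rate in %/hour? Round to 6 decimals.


Creep rate = strain / time
= 2.53 / 7708
= 0.000328 %/h

0.000328


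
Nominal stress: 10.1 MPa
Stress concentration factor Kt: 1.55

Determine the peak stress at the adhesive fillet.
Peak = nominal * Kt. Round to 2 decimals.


Peak stress = 10.1 * 1.55
= 15.66 MPa

15.66


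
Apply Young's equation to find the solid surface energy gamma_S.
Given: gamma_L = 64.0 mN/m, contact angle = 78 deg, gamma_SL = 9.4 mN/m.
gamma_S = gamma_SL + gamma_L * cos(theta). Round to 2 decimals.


theta_rad = 78 * pi/180 = 1.361357
gamma_S = 9.4 + 64.0 * cos(1.361357)
= 22.71 mN/m

22.71


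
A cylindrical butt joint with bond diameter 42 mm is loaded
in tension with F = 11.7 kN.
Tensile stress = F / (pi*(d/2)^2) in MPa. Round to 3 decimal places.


Area = pi * (42/2)^2 = 1385.4424 mm^2
Stress = 11.7*1000 / 1385.4424
= 8.445 MPa

8.445


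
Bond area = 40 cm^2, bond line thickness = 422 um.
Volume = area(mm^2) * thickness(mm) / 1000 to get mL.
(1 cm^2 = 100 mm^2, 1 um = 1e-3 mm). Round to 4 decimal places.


area_mm2 = 40 * 100 = 4000
blt_mm = 422 * 1e-3 = 0.422
vol_mm3 = 4000 * 0.422 = 1688.0
vol_mL = 1688.0 / 1000 = 1.6880 mL

1.6880


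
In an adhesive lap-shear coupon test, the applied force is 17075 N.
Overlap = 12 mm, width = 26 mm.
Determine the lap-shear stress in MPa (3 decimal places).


stress = F / (overlap * width)
= 17075 / (12 * 26)
= 54.728 MPa

54.728


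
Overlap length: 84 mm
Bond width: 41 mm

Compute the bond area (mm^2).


Bond area = 84 * 41 = 3444 mm^2

3444


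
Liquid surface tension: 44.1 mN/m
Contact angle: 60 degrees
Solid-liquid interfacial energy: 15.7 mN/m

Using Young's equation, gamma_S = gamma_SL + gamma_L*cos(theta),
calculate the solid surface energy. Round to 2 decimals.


gamma_S = 15.7 + 44.1 * cos(60)
= 37.75 mN/m

37.75


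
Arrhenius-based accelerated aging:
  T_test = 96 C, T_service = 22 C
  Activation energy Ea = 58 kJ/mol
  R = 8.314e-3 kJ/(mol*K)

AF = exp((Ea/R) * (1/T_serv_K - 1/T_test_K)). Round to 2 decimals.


T_test_K = 369.15, T_serv_K = 295.15
AF = exp((58/8.314e-3) * (1/295.15 - 1/369.15))
= 114.22

114.22


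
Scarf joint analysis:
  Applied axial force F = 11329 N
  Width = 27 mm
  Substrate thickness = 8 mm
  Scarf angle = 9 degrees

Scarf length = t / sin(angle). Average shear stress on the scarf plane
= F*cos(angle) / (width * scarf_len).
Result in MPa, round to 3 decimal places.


Scarf length = 8 / sin(9 deg) = 51.1396 mm
cos(9 deg) = 0.987688
Shear = 11329 * 0.987688 / (27 * 51.1396)
= 8.104 MPa

8.104


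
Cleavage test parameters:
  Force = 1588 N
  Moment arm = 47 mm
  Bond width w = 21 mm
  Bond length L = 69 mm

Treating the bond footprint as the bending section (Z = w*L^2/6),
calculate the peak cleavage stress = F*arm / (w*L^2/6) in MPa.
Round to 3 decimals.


M = 1588 * 47 = 74636 N*mm
Z = 21 * 69^2 / 6 = 99981 / 6 mm^3
sigma = M / Z = 6 * 74636 / 99981 = 447816 / 99981
= 4.479 MPa

4.479


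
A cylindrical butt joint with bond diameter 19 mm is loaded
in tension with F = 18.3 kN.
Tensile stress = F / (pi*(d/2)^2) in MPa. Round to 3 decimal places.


Area = pi * (19/2)^2 = 283.5287 mm^2
Stress = 18.3*1000 / 283.5287
= 64.544 MPa

64.544


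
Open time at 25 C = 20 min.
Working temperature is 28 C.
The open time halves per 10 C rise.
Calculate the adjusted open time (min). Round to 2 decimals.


factor = 2^((28 - 25) / 10) = 1.2311
ot = 20 / 1.2311 = 16.25 min

16.25


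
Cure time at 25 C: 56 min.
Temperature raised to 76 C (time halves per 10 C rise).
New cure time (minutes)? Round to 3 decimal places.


Acceleration factor = 2^(51/10) = 34.2968
New time = 56 / 34.2968 = 1.633 min

1.633


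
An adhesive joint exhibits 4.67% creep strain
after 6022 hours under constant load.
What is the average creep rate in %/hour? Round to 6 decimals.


Creep rate = strain / time
= 4.67 / 6022
= 0.000775 %/h

0.000775


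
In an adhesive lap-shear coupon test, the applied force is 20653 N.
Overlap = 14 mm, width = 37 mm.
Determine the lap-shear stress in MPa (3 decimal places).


stress = F / (overlap * width)
= 20653 / (14 * 37)
= 39.871 MPa

39.871


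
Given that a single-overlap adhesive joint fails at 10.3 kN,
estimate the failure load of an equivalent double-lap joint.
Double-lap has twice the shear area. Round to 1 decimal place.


Double-lap factor = 2
Expected load = 10.3 * 2 = 20.6 kN

20.6


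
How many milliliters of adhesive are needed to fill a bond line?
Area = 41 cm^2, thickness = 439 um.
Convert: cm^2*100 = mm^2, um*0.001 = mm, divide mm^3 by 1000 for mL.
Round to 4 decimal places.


= (41 * 100) * (439 * 0.001) / 1000
= 1.7999 mL

1.7999


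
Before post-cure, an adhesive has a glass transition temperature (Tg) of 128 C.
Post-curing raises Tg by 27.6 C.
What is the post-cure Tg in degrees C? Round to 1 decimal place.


Tg_post = Tg_base + delta_Tg
= 128 + 27.6
= 155.6 C

155.6


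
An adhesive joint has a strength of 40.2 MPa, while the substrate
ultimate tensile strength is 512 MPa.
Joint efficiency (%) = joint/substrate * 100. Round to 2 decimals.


Efficiency = 40.2 / 512 * 100
= 7.85%

7.85


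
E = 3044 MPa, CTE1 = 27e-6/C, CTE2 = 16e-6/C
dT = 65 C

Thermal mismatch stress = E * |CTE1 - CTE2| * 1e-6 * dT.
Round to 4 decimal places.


= 3044 * 11e-6 * 65
= 2.1765 MPa

2.1765


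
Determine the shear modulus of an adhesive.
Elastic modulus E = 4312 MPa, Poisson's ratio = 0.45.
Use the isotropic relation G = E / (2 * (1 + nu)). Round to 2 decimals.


G = 4312 / (2*(1+0.45)) = 4312 / 2.90
= 1486.90 MPa

1486.90


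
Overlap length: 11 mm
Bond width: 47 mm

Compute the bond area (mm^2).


Bond area = 11 * 47 = 517 mm^2

517


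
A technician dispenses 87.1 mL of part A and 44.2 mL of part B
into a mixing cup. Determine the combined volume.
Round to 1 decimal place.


Combined volume = 87.1 + 44.2
= 131.3 mL

131.3


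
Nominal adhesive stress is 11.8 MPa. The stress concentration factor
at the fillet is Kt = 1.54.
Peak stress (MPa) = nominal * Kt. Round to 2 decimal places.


Peak = 11.8 * 1.54 = 18.17 MPa

18.17


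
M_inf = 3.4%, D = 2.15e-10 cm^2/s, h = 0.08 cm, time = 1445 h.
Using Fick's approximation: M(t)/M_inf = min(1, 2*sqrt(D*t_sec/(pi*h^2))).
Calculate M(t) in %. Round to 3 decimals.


t = 5202000 s
ratio = min(1, 2*sqrt(2.15e-10*5202000/(pi*0.0064)))
= 0.471704
M(t) = 3.4 * 0.471704 = 1.604%

1.604


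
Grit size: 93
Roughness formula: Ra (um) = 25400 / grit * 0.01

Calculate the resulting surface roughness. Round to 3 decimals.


Ra = 25400 / 93 * 0.01
= 2.731 um

2.731


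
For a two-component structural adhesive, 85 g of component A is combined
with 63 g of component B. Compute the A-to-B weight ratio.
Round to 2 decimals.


Weight ratio A:B = 85 / 63
= 1.35

1.35


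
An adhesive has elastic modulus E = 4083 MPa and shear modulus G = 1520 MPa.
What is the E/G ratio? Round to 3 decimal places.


E/G = 4083 / 1520 = 2.686

2.686


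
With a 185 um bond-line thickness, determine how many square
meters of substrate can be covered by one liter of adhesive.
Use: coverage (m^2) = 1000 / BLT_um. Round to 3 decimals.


Coverage = 1000 / 185 = 5.405 m^2

5.405


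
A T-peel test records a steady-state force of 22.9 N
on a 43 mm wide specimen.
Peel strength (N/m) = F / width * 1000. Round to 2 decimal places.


Peel strength = 22.9 / 43 * 1000
= 532.56 N/m

532.56


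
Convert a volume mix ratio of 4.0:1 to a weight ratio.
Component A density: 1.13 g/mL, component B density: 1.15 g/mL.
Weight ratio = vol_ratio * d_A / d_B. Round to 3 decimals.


= 4.0 * 1.13 / 1.15 = 3.930

3.930


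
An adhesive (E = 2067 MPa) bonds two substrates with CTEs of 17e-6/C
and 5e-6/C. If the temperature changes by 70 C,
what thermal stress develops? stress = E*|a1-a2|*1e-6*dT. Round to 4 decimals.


Stress = 2067 * |17 - 5| * 1e-6 * 70
= 1.7363 MPa

1.7363


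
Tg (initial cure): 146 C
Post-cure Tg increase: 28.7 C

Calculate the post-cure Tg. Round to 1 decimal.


Post-cure Tg = 146 + 28.7 = 174.7 C

174.7


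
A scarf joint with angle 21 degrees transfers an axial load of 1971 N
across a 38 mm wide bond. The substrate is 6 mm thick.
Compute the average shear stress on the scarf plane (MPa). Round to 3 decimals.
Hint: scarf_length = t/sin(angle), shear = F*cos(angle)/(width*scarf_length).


scarf_length = 6 / sin(21 deg) = 16.7426 mm
cos(21 deg) = 0.933580
shear stress = 1971 * 0.933580 / (38 * 16.7426)
= 2.892 MPa

2.892


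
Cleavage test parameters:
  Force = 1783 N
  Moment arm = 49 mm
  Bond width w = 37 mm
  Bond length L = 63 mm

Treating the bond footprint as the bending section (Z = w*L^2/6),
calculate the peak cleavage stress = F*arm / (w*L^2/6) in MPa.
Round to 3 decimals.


M = 1783 * 49 = 87367 N*mm
Z = 37 * 63^2 / 6 = 146853 / 6 mm^3
sigma = M / Z = 6 * 87367 / 146853 = 524202 / 146853
= 3.570 MPa

3.570


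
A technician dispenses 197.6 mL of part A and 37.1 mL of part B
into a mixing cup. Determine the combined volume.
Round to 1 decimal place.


Combined volume = 197.6 + 37.1
= 234.7 mL

234.7


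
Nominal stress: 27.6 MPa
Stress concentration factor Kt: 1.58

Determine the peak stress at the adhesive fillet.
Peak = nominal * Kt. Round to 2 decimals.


Peak stress = 27.6 * 1.58
= 43.61 MPa

43.61


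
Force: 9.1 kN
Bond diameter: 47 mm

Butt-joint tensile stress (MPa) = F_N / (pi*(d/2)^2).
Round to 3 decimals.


F_N = 9.1 * 1000 = 9100.0 N
A = pi*(23.5)^2 = 1734.9445 mm^2
stress = 9100.0 / 1734.9445 = 5.245 MPa

5.245


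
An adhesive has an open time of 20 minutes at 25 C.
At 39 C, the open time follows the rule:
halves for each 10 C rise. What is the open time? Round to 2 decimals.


Factor = 2^((39-25)/10) = 2.6390
Open time = 20 / 2.6390 = 7.58 min

7.58


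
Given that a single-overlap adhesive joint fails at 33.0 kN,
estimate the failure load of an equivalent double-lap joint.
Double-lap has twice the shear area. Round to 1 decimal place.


Double-lap factor = 2
Expected load = 33.0 * 2 = 66.0 kN

66.0


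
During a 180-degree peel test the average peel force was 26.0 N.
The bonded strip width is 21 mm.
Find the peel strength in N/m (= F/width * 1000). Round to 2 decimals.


Peel strength = F/width * 1000
= 26.0 / 21 * 1000
= 1238.10 N/m

1238.10


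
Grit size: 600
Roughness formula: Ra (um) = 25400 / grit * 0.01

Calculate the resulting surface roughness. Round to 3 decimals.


Ra = 25400 / 600 * 0.01
= 0.423 um

0.423


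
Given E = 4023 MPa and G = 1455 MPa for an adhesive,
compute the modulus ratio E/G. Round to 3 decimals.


E/G ratio = 4023 / 1455 = 2.765

2.765


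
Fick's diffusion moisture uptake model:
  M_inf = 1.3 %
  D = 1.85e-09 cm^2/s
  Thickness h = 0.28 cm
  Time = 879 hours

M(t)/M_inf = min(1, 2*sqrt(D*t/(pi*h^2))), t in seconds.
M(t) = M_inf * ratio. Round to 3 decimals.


t_sec = 879 * 3600 = 3164400
ratio = 2*sqrt(1.85e-09*3164400/(pi*0.28^2))
= min(1, 0.308339)
= 0.308339
M(t) = 1.3 * 0.308339 = 0.401 %

0.401


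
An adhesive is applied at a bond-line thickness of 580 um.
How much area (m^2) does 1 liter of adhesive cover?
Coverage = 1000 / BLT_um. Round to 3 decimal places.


Coverage = 1000 / 580 = 1.724 m^2

1.724
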